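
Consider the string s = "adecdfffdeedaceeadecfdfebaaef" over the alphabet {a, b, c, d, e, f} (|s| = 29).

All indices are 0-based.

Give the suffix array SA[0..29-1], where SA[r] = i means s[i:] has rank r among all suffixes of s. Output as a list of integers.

rank | idx | suffix
   0 |  25 | aaef
   1 |  12 | aceeadecfdfebaaef
   2 |   0 | adecdfffdeedaceeadecfdfebaaef
   3 |  16 | adecfdfebaaef
   4 |  26 | aef
   5 |  24 | baaef
   6 |   3 | cdfffdeedaceeadecfdfebaaef
   7 |  13 | ceeadecfdfebaaef
   8 |  19 | cfdfebaaef
   9 |  11 | daceeadecfdfebaaef
  10 |   1 | decdfffdeedaceeadecfdfebaaef
  11 |  17 | decfdfebaaef
  12 |   8 | deedaceeadecfdfebaaef
  13 |  21 | dfebaaef
  14 |   4 | dfffdeedaceeadecfdfebaaef
  15 |  15 | eadecfdfebaaef
  16 |  23 | ebaaef
  17 |   2 | ecdfffdeedaceeadecfdfebaaef
  18 |  18 | ecfdfebaaef
  19 |  10 | edaceeadecfdfebaaef
  20 |  14 | eeadecfdfebaaef
  21 |   9 | eedaceeadecfdfebaaef
  22 |  27 | ef
  23 |  28 | f
  24 |   7 | fdeedaceeadecfdfebaaef
  25 |  20 | fdfebaaef
  26 |  22 | febaaef
  27 |   6 | ffdeedaceeadecfdfebaaef
  28 |   5 | fffdeedaceeadecfdfebaaef

[25, 12, 0, 16, 26, 24, 3, 13, 19, 11, 1, 17, 8, 21, 4, 15, 23, 2, 18, 10, 14, 9, 27, 28, 7, 20, 22, 6, 5]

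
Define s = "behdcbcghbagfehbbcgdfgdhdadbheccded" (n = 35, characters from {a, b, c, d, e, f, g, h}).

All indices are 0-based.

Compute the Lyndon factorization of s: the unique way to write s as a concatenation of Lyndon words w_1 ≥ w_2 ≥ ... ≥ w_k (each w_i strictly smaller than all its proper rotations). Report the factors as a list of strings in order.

emit factor 1: 'behdc' (i=0, period=5)
emit factor 2: 'bcgh' (i=5, period=4)
emit factor 3: 'b' (i=9, period=1)
emit factor 4: 'agfehbbcgdfgdhd' (i=10, period=15)
emit factor 5: 'adbheccded' (i=25, period=10)

["behdc", "bcgh", "b", "agfehbbcgdfgdhd", "adbheccded"]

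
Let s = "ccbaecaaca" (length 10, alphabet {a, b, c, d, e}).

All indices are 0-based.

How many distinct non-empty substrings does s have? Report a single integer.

rank→(start, suffix):
  0 → (9, 'a')
  1 → (6, 'aaca')
  2 → (7, 'aca')
  3 → (3, 'aecaaca')
  4 → (2, 'baecaaca')
  5 → (8, 'ca')
  6 → (5, 'caaca')
  7 → (1, 'cbaecaaca')
  8 → (0, 'ccbaecaaca')
  9 → (4, 'ecaaca')

SA = [9, 6, 7, 3, 2, 8, 5, 1, 0, 4]
i: (SA[i-1],SA[i]) lcp shared
  1: (9,6) 1 'a'
  2: (6,7) 1 'a'
  3: (7,3) 1 'a'
  4: (3,2) 0 ''
  5: (2,8) 0 ''
  6: (8,5) 2 'ca'
  7: (5,1) 1 'c'
  8: (1,0) 1 'c'
  9: (0,4) 0 ''

n(n+1)/2 = 10·11/2 = 55
Σ LCP = 0 + 1 + 1 + 1 + 0 + 0 + 2 + 1 + 1 + 0 = 7
distinct = 55 − 7 = 48

48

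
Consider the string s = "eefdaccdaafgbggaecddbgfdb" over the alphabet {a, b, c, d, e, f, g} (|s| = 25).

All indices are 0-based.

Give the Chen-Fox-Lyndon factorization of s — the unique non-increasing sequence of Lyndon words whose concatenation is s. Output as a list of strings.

emit factor 1: 'eef' (i=0, period=3)
emit factor 2: 'd' (i=3, period=1)
emit factor 3: 'accd' (i=4, period=4)
emit factor 4: 'aafgbggaecddbgfdb' (i=8, period=17)

["eef", "d", "accd", "aafgbggaecddbgfdb"]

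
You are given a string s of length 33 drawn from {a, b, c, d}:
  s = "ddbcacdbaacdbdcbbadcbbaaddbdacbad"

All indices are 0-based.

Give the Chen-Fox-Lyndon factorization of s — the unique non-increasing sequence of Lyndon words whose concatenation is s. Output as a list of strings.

emit factor 1: 'd' (i=0, period=1)
emit factor 2: 'd' (i=1, period=1)
emit factor 3: 'bc' (i=2, period=2)
emit factor 4: 'acdb' (i=4, period=4)
emit factor 5: 'aacdbdcbbadcbbaaddbdacbad' (i=8, period=25)

["d", "d", "bc", "acdb", "aacdbdcbbadcbbaaddbdacbad"]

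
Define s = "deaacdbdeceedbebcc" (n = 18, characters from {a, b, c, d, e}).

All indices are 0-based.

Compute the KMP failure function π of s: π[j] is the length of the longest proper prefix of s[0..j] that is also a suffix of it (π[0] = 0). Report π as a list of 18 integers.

[0, 0, 0, 0, 0, 1, 0, 1, 2, 0, 0, 0, 1, 0, 0, 0, 0, 0]

π[0] = 0
j=1 s[j]='e': π[1]=0 (border '')
j=2 s[j]='a': π[2]=0 (border '')
j=3 s[j]='a': π[3]=0 (border '')
j=4 s[j]='c': π[4]=0 (border '')
j=5 s[j]='d': π[5]=1 (border 'd')
j=6 s[j]='b': k: 1→0; π[6]=0 (border '')
j=7 s[j]='d': π[7]=1 (border 'd')
j=8 s[j]='e': π[8]=2 (border 'de')
j=9 s[j]='c': k: 2→0; π[9]=0 (border '')
j=10 s[j]='e': π[10]=0 (border '')
j=11 s[j]='e': π[11]=0 (border '')
j=12 s[j]='d': π[12]=1 (border 'd')
j=13 s[j]='b': k: 1→0; π[13]=0 (border '')
j=14 s[j]='e': π[14]=0 (border '')
j=15 s[j]='b': π[15]=0 (border '')
j=16 s[j]='c': π[16]=0 (border '')
j=17 s[j]='c': π[17]=0 (border '')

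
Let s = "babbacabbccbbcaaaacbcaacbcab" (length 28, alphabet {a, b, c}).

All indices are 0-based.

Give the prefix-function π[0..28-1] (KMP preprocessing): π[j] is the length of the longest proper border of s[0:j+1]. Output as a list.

π[0] = 0
j=1 s[j]='a': π[1]=0 (border '')
j=2 s[j]='b': π[2]=1 (border 'b')
j=3 s[j]='b': k: 1→0; π[3]=1 (border 'b')
j=4 s[j]='a': π[4]=2 (border 'ba')
j=5 s[j]='c': k: 2→0; π[5]=0 (border '')
j=6 s[j]='a': π[6]=0 (border '')
j=7 s[j]='b': π[7]=1 (border 'b')
j=8 s[j]='b': k: 1→0; π[8]=1 (border 'b')
j=9 s[j]='c': k: 1→0; π[9]=0 (border '')
j=10 s[j]='c': π[10]=0 (border '')
j=11 s[j]='b': π[11]=1 (border 'b')
j=12 s[j]='b': k: 1→0; π[12]=1 (border 'b')
j=13 s[j]='c': k: 1→0; π[13]=0 (border '')
j=14 s[j]='a': π[14]=0 (border '')
j=15 s[j]='a': π[15]=0 (border '')
j=16 s[j]='a': π[16]=0 (border '')
j=17 s[j]='a': π[17]=0 (border '')
j=18 s[j]='c': π[18]=0 (border '')
j=19 s[j]='b': π[19]=1 (border 'b')
j=20 s[j]='c': k: 1→0; π[20]=0 (border '')
j=21 s[j]='a': π[21]=0 (border '')
j=22 s[j]='a': π[22]=0 (border '')
j=23 s[j]='c': π[23]=0 (border '')
j=24 s[j]='b': π[24]=1 (border 'b')
j=25 s[j]='c': k: 1→0; π[25]=0 (border '')
j=26 s[j]='a': π[26]=0 (border '')
j=27 s[j]='b': π[27]=1 (border 'b')

[0, 0, 1, 1, 2, 0, 0, 1, 1, 0, 0, 1, 1, 0, 0, 0, 0, 0, 0, 1, 0, 0, 0, 0, 1, 0, 0, 1]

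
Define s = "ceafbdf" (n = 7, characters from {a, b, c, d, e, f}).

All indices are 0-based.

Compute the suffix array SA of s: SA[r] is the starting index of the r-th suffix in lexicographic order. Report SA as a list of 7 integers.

[2, 4, 0, 5, 1, 6, 3]

rank | idx | suffix
   0 |   2 | afbdf
   1 |   4 | bdf
   2 |   0 | ceafbdf
   3 |   5 | df
   4 |   1 | eafbdf
   5 |   6 | f
   6 |   3 | fbdf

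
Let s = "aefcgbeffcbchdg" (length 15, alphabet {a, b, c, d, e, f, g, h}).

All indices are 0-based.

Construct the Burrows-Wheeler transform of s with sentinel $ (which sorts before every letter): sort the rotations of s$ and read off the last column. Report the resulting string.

rank  rotation          last
    0  $aefcgbeffcbchdg  g
    1  aefcgbeffcbchdg$  $
    2  bchdg$aefcgbeffc  c
    3  beffcbchdg$aefcg  g
    4  cbchdg$aefcgbeff  f
    5  cgbeffcbchdg$aef  f
    6  chdg$aefcgbeffcb  b
    7  dg$aefcgbeffcbch  h
    8  efcgbeffcbchdg$a  a
    9  effcbchdg$aefcgb  b
   10  fcbchdg$aefcgbef  f
   11  fcgbeffcbchdg$ae  e
   12  ffcbchdg$aefcgbe  e
   13  g$aefcgbeffcbchd  d
   14  gbeffcbchdg$aefc  c
   15  hdg$aefcgbeffcbc  c

g$cgffbhabfeedcc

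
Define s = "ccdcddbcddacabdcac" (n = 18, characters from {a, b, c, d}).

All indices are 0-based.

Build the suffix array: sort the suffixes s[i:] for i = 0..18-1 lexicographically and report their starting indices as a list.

[12, 16, 10, 6, 13, 17, 11, 15, 0, 1, 7, 3, 9, 5, 14, 2, 8, 4]

rank→(start, suffix):
  0 → (12, 'abdcac')
  1 → (16, 'ac')
  2 → (10, 'acabdcac')
  3 → (6, 'bcddacabdcac')
  4 → (13, 'bdcac')
  5 → (17, 'c')
  6 → (11, 'cabdcac')
  7 → (15, 'cac')
  8 → (0, 'ccdcddbcddacabdcac')
  9 → (1, 'cdcddbcddacabdcac')
  10 → (7, 'cddacabdcac')
  11 → (3, 'cddbcddacabdcac')
  12 → (9, 'dacabdcac')
  13 → (5, 'dbcddacabdcac')
  14 → (14, 'dcac')
  15 → (2, 'dcddbcddacabdcac')
  16 → (8, 'ddacabdcac')
  17 → (4, 'ddbcddacabdcac')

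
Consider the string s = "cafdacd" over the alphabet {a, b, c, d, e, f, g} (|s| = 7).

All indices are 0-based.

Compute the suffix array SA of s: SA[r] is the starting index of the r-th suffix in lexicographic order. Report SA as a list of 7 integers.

sorted suffixes:
  #0 SA[0]=4  'acd'
  #1 SA[1]=1  'afdacd'
  #2 SA[2]=0  'cafdacd'
  #3 SA[3]=5  'cd'
  #4 SA[4]=6  'd'
  #5 SA[5]=3  'dacd'
  #6 SA[6]=2  'fdacd'

[4, 1, 0, 5, 6, 3, 2]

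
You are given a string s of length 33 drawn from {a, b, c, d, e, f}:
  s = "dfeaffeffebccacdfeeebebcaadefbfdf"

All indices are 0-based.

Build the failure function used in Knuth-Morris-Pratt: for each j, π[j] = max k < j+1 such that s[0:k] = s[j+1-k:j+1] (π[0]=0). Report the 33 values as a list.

[0, 0, 0, 0, 0, 0, 0, 0, 0, 0, 0, 0, 0, 0, 0, 1, 2, 3, 0, 0, 0, 0, 0, 0, 0, 0, 1, 0, 0, 0, 0, 1, 2]

π[0] = 0
j=1 s[j]='f': π[1]=0 (border '')
j=2 s[j]='e': π[2]=0 (border '')
j=3 s[j]='a': π[3]=0 (border '')
j=4 s[j]='f': π[4]=0 (border '')
j=5 s[j]='f': π[5]=0 (border '')
j=6 s[j]='e': π[6]=0 (border '')
j=7 s[j]='f': π[7]=0 (border '')
j=8 s[j]='f': π[8]=0 (border '')
j=9 s[j]='e': π[9]=0 (border '')
j=10 s[j]='b': π[10]=0 (border '')
j=11 s[j]='c': π[11]=0 (border '')
j=12 s[j]='c': π[12]=0 (border '')
j=13 s[j]='a': π[13]=0 (border '')
j=14 s[j]='c': π[14]=0 (border '')
j=15 s[j]='d': π[15]=1 (border 'd')
j=16 s[j]='f': π[16]=2 (border 'df')
j=17 s[j]='e': π[17]=3 (border 'dfe')
j=18 s[j]='e': k: 3→0; π[18]=0 (border '')
j=19 s[j]='e': π[19]=0 (border '')
j=20 s[j]='b': π[20]=0 (border '')
j=21 s[j]='e': π[21]=0 (border '')
j=22 s[j]='b': π[22]=0 (border '')
j=23 s[j]='c': π[23]=0 (border '')
j=24 s[j]='a': π[24]=0 (border '')
j=25 s[j]='a': π[25]=0 (border '')
j=26 s[j]='d': π[26]=1 (border 'd')
j=27 s[j]='e': k: 1→0; π[27]=0 (border '')
j=28 s[j]='f': π[28]=0 (border '')
j=29 s[j]='b': π[29]=0 (border '')
j=30 s[j]='f': π[30]=0 (border '')
j=31 s[j]='d': π[31]=1 (border 'd')
j=32 s[j]='f': π[32]=2 (border 'df')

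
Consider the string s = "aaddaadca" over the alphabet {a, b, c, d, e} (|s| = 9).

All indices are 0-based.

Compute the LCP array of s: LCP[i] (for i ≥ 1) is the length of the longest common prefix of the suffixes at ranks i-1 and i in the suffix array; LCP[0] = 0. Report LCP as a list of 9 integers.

[0, 1, 3, 1, 2, 0, 0, 1, 1]

rank→(start, suffix):
  0 → (8, 'a')
  1 → (4, 'aadca')
  2 → (0, 'aaddaadca')
  3 → (5, 'adca')
  4 → (1, 'addaadca')
  5 → (7, 'ca')
  6 → (3, 'daadca')
  7 → (6, 'dca')
  8 → (2, 'ddaadca')

SA = [8, 4, 0, 5, 1, 7, 3, 6, 2]
i: (SA[i-1],SA[i]) lcp shared
  1: (8,4) 1 'a'
  2: (4,0) 3 'aad'
  3: (0,5) 1 'a'
  4: (5,1) 2 'ad'
  5: (1,7) 0 ''
  6: (7,3) 0 ''
  7: (3,6) 1 'd'
  8: (6,2) 1 'd'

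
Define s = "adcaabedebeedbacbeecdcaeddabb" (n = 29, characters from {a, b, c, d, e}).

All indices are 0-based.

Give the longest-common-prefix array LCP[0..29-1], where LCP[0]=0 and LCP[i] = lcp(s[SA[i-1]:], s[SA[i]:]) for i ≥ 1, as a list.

rank→(start, suffix):
  0 → (3, 'aabedebeedbacbeecdcaeddabb')
  1 → (26, 'abb')
  2 → (4, 'abedebeedbacbeecdcaeddabb')
  3 → (14, 'acbeecdcaeddabb')
  4 → (0, 'adcaabedebeedbacbeecdcaeddabb')
  5 → (22, 'aeddabb')
  6 → (28, 'b')
  7 → (13, 'bacbeecdcaeddabb')
  8 → (27, 'bb')
  9 → (5, 'bedebeedbacbeecdcaeddabb')
  10 → (16, 'beecdcaeddabb')
  11 → (9, 'beedbacbeecdcaeddabb')
  12 → (2, 'caabedebeedbacbeecdcaeddabb')
  13 → (21, 'caeddabb')
  14 → (15, 'cbeecdcaeddabb')
  15 → (19, 'cdcaeddabb')
  16 → (25, 'dabb')
  17 → (12, 'dbacbeecdcaeddabb')
  18 → (1, 'dcaabedebeedbacbeecdcaeddabb')
  19 → (20, 'dcaeddabb')
  20 → (24, 'ddabb')
  21 → (7, 'debeedbacbeecdcaeddabb')
  22 → (8, 'ebeedbacbeecdcaeddabb')
  23 → (18, 'ecdcaeddabb')
  24 → (11, 'edbacbeecdcaeddabb')
  25 → (23, 'eddabb')
  26 → (6, 'edebeedbacbeecdcaeddabb')
  27 → (17, 'eecdcaeddabb')
  28 → (10, 'eedbacbeecdcaeddabb')

SA = [3, 26, 4, 14, 0, 22, 28, 13, 27, 5, 16, 9, 2, 21, 15, 19, 25, 12, 1, 20, 24, 7, 8, 18, 11, 23, 6, 17, 10]
[i] adj suffixes → lcp
  [1] 3/26 → 1 ('a')
  [2] 26/4 → 2 ('ab')
  [3] 4/14 → 1 ('a')
  [4] 14/0 → 1 ('a')
  [5] 0/22 → 1 ('a')
  [6] 22/28 → 0 ('')
  [7] 28/13 → 1 ('b')
  [8] 13/27 → 1 ('b')
  [9] 27/5 → 1 ('b')
  [10] 5/16 → 2 ('be')
  [11] 16/9 → 3 ('bee')
  [12] 9/2 → 0 ('')
  [13] 2/21 → 2 ('ca')
  [14] 21/15 → 1 ('c')
  [15] 15/19 → 1 ('c')
  [16] 19/25 → 0 ('')
  [17] 25/12 → 1 ('d')
  [18] 12/1 → 1 ('d')
  [19] 1/20 → 3 ('dca')
  [20] 20/24 → 1 ('d')
  [21] 24/7 → 1 ('d')
  [22] 7/8 → 0 ('')
  [23] 8/18 → 1 ('e')
  [24] 18/11 → 1 ('e')
  [25] 11/23 → 2 ('ed')
  [26] 23/6 → 2 ('ed')
  [27] 6/17 → 1 ('e')
  [28] 17/10 → 2 ('ee')

[0, 1, 2, 1, 1, 1, 0, 1, 1, 1, 2, 3, 0, 2, 1, 1, 0, 1, 1, 3, 1, 1, 0, 1, 1, 2, 2, 1, 2]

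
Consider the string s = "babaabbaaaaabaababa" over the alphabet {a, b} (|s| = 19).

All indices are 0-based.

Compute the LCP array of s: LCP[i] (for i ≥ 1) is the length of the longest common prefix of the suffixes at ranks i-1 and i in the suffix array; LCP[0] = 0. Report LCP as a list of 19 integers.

[0, 1, 4, 3, 2, 4, 3, 1, 3, 5, 3, 2, 0, 2, 3, 4, 2, 4, 1]

sorted suffixes:
  #0 SA[0]=18  'a'
  #1 SA[1]=7  'aaaaabaababa'
  #2 SA[2]=8  'aaaabaababa'
  #3 SA[3]=9  'aaabaababa'
  #4 SA[4]=10  'aabaababa'
  #5 SA[5]=13  'aababa'
  #6 SA[6]=3  'aabbaaaaabaababa'
  #7 SA[7]=16  'aba'
  #8 SA[8]=11  'abaababa'
  #9 SA[9]=1  'abaabbaaaaabaababa'
  #10 SA[10]=14  'ababa'
  #11 SA[11]=4  'abbaaaaabaababa'
  #12 SA[12]=17  'ba'
  #13 SA[13]=6  'baaaaabaababa'
  #14 SA[14]=12  'baababa'
  #15 SA[15]=2  'baabbaaaaabaababa'
  #16 SA[16]=15  'baba'
  #17 SA[17]=0  'babaabbaaaaabaababa'
  #18 SA[18]=5  'bbaaaaabaababa'

SA = [18, 7, 8, 9, 10, 13, 3, 16, 11, 1, 14, 4, 17, 6, 12, 2, 15, 0, 5]
rank  pair      lcp
   1  s[18:],s[7:]  1  'a'
   2  s[7:],s[8:]  4  'aaaa'
   3  s[8:],s[9:]  3  'aaa'
   4  s[9:],s[10:]  2  'aa'
   5  s[10:],s[13:]  4  'aaba'
   6  s[13:],s[3:]  3  'aab'
   7  s[3:],s[16:]  1  'a'
   8  s[16:],s[11:]  3  'aba'
   9  s[11:],s[1:]  5  'abaab'
  10  s[1:],s[14:]  3  'aba'
  11  s[14:],s[4:]  2  'ab'
  12  s[4:],s[17:]  0  ''
  13  s[17:],s[6:]  2  'ba'
  14  s[6:],s[12:]  3  'baa'
  15  s[12:],s[2:]  4  'baab'
  16  s[2:],s[15:]  2  'ba'
  17  s[15:],s[0:]  4  'baba'
  18  s[0:],s[5:]  1  'b'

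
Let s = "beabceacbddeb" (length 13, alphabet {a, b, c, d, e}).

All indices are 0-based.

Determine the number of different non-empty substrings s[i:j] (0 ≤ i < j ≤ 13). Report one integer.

sorted suffixes:
  #0 SA[0]=2  'abceacbddeb'
  #1 SA[1]=6  'acbddeb'
  #2 SA[2]=12  'b'
  #3 SA[3]=3  'bceacbddeb'
  #4 SA[4]=8  'bddeb'
  #5 SA[5]=0  'beabceacbddeb'
  #6 SA[6]=7  'cbddeb'
  #7 SA[7]=4  'ceacbddeb'
  #8 SA[8]=9  'ddeb'
  #9 SA[9]=10  'deb'
  #10 SA[10]=1  'eabceacbddeb'
  #11 SA[11]=5  'eacbddeb'
  #12 SA[12]=11  'eb'

SA = [2, 6, 12, 3, 8, 0, 7, 4, 9, 10, 1, 5, 11]
[i] adj suffixes → lcp
  [1] 2/6 → 1 ('a')
  [2] 6/12 → 0 ('')
  [3] 12/3 → 1 ('b')
  [4] 3/8 → 1 ('b')
  [5] 8/0 → 1 ('b')
  [6] 0/7 → 0 ('')
  [7] 7/4 → 1 ('c')
  [8] 4/9 → 0 ('')
  [9] 9/10 → 1 ('d')
  [10] 10/1 → 0 ('')
  [11] 1/5 → 2 ('ea')
  [12] 5/11 → 1 ('e')

n(n+1)/2 = 13·14/2 = 91
Σ LCP = 0 + 1 + 0 + 1 + 1 + 1 + 0 + 1 + 0 + 1 + 0 + 2 + 1 = 9
distinct = 91 − 9 = 82

82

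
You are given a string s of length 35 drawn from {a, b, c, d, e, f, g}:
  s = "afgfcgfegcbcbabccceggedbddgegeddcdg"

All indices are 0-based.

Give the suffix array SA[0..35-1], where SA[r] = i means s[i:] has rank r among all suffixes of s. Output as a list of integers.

rank→(start, suffix):
  0 → (13, 'abccceggedbddgegeddcdg')
  1 → (0, 'afgfcgfegcbcbabccceggedbddgegeddcdg')
  2 → (12, 'babccceggedbddgegeddcdg')
  3 → (10, 'bcbabccceggedbddgegeddcdg')
  4 → (14, 'bccceggedbddgegeddcdg')
  5 → (23, 'bddgegeddcdg')
  6 → (11, 'cbabccceggedbddgegeddcdg')
  7 → (9, 'cbcbabccceggedbddgegeddcdg')
  8 → (15, 'ccceggedbddgegeddcdg')
  9 → (16, 'cceggedbddgegeddcdg')
  10 → (32, 'cdg')
  11 → (17, 'ceggedbddgegeddcdg')
  12 → (4, 'cgfegcbcbabccceggedbddgegeddcdg')
  13 → (22, 'dbddgegeddcdg')
  14 → (31, 'dcdg')
  15 → (30, 'ddcdg')
  16 → (24, 'ddgegeddcdg')
  17 → (33, 'dg')
  18 → (25, 'dgegeddcdg')
  19 → (21, 'edbddgegeddcdg')
  20 → (29, 'eddcdg')
  21 → (7, 'egcbcbabccceggedbddgegeddcdg')
  22 → (27, 'egeddcdg')
  23 → (18, 'eggedbddgegeddcdg')
  24 → (3, 'fcgfegcbcbabccceggedbddgegeddcdg')
  25 → (6, 'fegcbcbabccceggedbddgegeddcdg')
  26 → (1, 'fgfcgfegcbcbabccceggedbddgegeddcdg')
  27 → (34, 'g')
  28 → (8, 'gcbcbabccceggedbddgegeddcdg')
  29 → (20, 'gedbddgegeddcdg')
  30 → (28, 'geddcdg')
  31 → (26, 'gegeddcdg')
  32 → (2, 'gfcgfegcbcbabccceggedbddgegeddcdg')
  33 → (5, 'gfegcbcbabccceggedbddgegeddcdg')
  34 → (19, 'ggedbddgegeddcdg')

[13, 0, 12, 10, 14, 23, 11, 9, 15, 16, 32, 17, 4, 22, 31, 30, 24, 33, 25, 21, 29, 7, 27, 18, 3, 6, 1, 34, 8, 20, 28, 26, 2, 5, 19]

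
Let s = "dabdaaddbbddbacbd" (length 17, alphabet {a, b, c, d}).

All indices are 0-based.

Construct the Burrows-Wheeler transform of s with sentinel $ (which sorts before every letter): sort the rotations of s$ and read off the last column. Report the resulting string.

dddbaddcababb$ddba

rank  rotation            last
    0  $dabdaaddbbddbacbd  d
    1  aaddbbddbacbd$dabd  d
    2  abdaaddbbddbacbd$d  d
    3  acbd$dabdaaddbbddb  b
    4  addbbddbacbd$dabda  a
    5  bacbd$dabdaaddbbdd  d
    6  bbddbacbd$dabdaadd  d
    7  bd$dabdaaddbbddbac  c
    8  bdaaddbbddbacbd$da  a
    9  bddbacbd$dabdaaddb  b
   10  cbd$dabdaaddbbddba  a
   11  d$dabdaaddbbddbacb  b
   12  daaddbbddbacbd$dab  b
   13  dabdaaddbbddbacbd$  $
   14  dbacbd$dabdaaddbbd  d
   15  dbbddbacbd$dabdaad  d
   16  ddbacbd$dabdaaddbb  b
   17  ddbbddbacbd$dabdaa  a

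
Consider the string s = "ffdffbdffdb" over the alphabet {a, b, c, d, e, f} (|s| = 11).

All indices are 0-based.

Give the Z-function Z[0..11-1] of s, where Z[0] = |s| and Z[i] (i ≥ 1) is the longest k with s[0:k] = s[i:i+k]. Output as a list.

Z[0]=11
i=1: i≥r, start 0; Z[1]=1 extend→box=[1,2)
i=2: i≥r, start 0; Z[2]=0
i=3: i≥r, start 0; Z[3]=2 extend→box=[3,5)
i=4: min(r-i=1, Z[1]=1)=1; Z[4]=1
i=5: i≥r, start 0; Z[5]=0
i=6: i≥r, start 0; Z[6]=0
i=7: i≥r, start 0; Z[7]=3 extend→box=[7,10)
i=8: min(r-i=2, Z[1]=1)=1; Z[8]=1
i=9: min(r-i=1, Z[2]=0)=0; Z[9]=0
i=10: i≥r, start 0; Z[10]=0

[11, 1, 0, 2, 1, 0, 0, 3, 1, 0, 0]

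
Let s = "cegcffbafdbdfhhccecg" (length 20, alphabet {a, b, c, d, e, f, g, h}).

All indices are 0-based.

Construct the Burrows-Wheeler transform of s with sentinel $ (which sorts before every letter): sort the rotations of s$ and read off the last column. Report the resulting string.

rank  rotation               last
    0  $cegcffbafdbdfhhccecg  g
    1  afdbdfhhccecg$cegcffb  b
    2  bafdbdfhhccecg$cegcff  f
    3  bdfhhccecg$cegcffbafd  d
    4  ccecg$cegcffbafdbdfhh  h
    5  cecg$cegcffbafdbdfhhc  c
    6  cegcffbafdbdfhhccecg$  $
    7  cffbafdbdfhhccecg$ceg  g
    8  cg$cegcffbafdbdfhhcce  e
    9  dbdfhhccecg$cegcffbaf  f
   10  dfhhccecg$cegcffbafdb  b
   11  ecg$cegcffbafdbdfhhcc  c
   12  egcffbafdbdfhhccecg$c  c
   13  fbafdbdfhhccecg$cegcf  f
   14  fdbdfhhccecg$cegcffba  a
   15  ffbafdbdfhhccecg$cegc  c
   16  fhhccecg$cegcffbafdbd  d
   17  g$cegcffbafdbdfhhccec  c
   18  gcffbafdbdfhhccecg$ce  e
   19  hccecg$cegcffbafdbdfh  h
   20  hhccecg$cegcffbafdbdf  f

gbfdhc$gefbccfacdcehf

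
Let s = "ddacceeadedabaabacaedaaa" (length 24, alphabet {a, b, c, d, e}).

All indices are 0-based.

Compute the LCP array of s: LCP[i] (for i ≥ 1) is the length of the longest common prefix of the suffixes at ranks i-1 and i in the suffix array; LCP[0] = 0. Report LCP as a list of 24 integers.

[0, 1, 2, 2, 1, 3, 1, 2, 1, 1, 0, 2, 0, 1, 1, 0, 2, 2, 1, 1, 0, 1, 3, 1]

rank→(start, suffix):
  0 → (23, 'a')
  1 → (22, 'aa')
  2 → (21, 'aaa')
  3 → (13, 'aabacaedaaa')
  4 → (11, 'abaabacaedaaa')
  5 → (14, 'abacaedaaa')
  6 → (16, 'acaedaaa')
  7 → (2, 'acceeadedabaabacaedaaa')
  8 → (7, 'adedabaabacaedaaa')
  9 → (18, 'aedaaa')
  10 → (12, 'baabacaedaaa')
  11 → (15, 'bacaedaaa')
  12 → (17, 'caedaaa')
  13 → (3, 'cceeadedabaabacaedaaa')
  14 → (4, 'ceeadedabaabacaedaaa')
  15 → (20, 'daaa')
  16 → (10, 'dabaabacaedaaa')
  17 → (1, 'dacceeadedabaabacaedaaa')
  18 → (0, 'ddacceeadedabaabacaedaaa')
  19 → (8, 'dedabaabacaedaaa')
  20 → (6, 'eadedabaabacaedaaa')
  21 → (19, 'edaaa')
  22 → (9, 'edabaabacaedaaa')
  23 → (5, 'eeadedabaabacaedaaa')

SA = [23, 22, 21, 13, 11, 14, 16, 2, 7, 18, 12, 15, 17, 3, 4, 20, 10, 1, 0, 8, 6, 19, 9, 5]
rank  pair      lcp
   1  s[23:],s[22:]  1  'a'
   2  s[22:],s[21:]  2  'aa'
   3  s[21:],s[13:]  2  'aa'
   4  s[13:],s[11:]  1  'a'
   5  s[11:],s[14:]  3  'aba'
   6  s[14:],s[16:]  1  'a'
   7  s[16:],s[2:]  2  'ac'
   8  s[2:],s[7:]  1  'a'
   9  s[7:],s[18:]  1  'a'
  10  s[18:],s[12:]  0  ''
  11  s[12:],s[15:]  2  'ba'
  12  s[15:],s[17:]  0  ''
  13  s[17:],s[3:]  1  'c'
  14  s[3:],s[4:]  1  'c'
  15  s[4:],s[20:]  0  ''
  16  s[20:],s[10:]  2  'da'
  17  s[10:],s[1:]  2  'da'
  18  s[1:],s[0:]  1  'd'
  19  s[0:],s[8:]  1  'd'
  20  s[8:],s[6:]  0  ''
  21  s[6:],s[19:]  1  'e'
  22  s[19:],s[9:]  3  'eda'
  23  s[9:],s[5:]  1  'e'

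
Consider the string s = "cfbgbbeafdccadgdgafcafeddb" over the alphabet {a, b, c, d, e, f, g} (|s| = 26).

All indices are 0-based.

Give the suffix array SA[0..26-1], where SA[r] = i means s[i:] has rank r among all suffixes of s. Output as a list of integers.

[12, 17, 7, 20, 25, 4, 5, 2, 11, 19, 10, 0, 24, 9, 23, 15, 13, 6, 22, 1, 18, 8, 21, 16, 3, 14]

sorted suffixes:
  #0 SA[0]=12  'adgdgafcafeddb'
  #1 SA[1]=17  'afcafeddb'
  #2 SA[2]=7  'afdccadgdgafcafeddb'
  #3 SA[3]=20  'afeddb'
  #4 SA[4]=25  'b'
  #5 SA[5]=4  'bbeafdccadgdgafcafeddb'
  #6 SA[6]=5  'beafdccadgdgafcafeddb'
  #7 SA[7]=2  'bgbbeafdccadgdgafcafeddb'
  #8 SA[8]=11  'cadgdgafcafeddb'
  #9 SA[9]=19  'cafeddb'
  #10 SA[10]=10  'ccadgdgafcafeddb'
  #11 SA[11]=0  'cfbgbbeafdccadgdgafcafeddb'
  #12 SA[12]=24  'db'
  #13 SA[13]=9  'dccadgdgafcafeddb'
  #14 SA[14]=23  'ddb'
  #15 SA[15]=15  'dgafcafeddb'
  #16 SA[16]=13  'dgdgafcafeddb'
  #17 SA[17]=6  'eafdccadgdgafcafeddb'
  #18 SA[18]=22  'eddb'
  #19 SA[19]=1  'fbgbbeafdccadgdgafcafeddb'
  #20 SA[20]=18  'fcafeddb'
  #21 SA[21]=8  'fdccadgdgafcafeddb'
  #22 SA[22]=21  'feddb'
  #23 SA[23]=16  'gafcafeddb'
  #24 SA[24]=3  'gbbeafdccadgdgafcafeddb'
  #25 SA[25]=14  'gdgafcafeddb'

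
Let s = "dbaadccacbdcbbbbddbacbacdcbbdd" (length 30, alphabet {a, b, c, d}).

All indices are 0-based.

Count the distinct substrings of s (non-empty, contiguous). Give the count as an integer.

413

rank→(start, suffix):
  0 → (2, 'aadccacbdcbbbbddbacbacdcbbdd')
  1 → (19, 'acbacdcbbdd')
  2 → (7, 'acbdcbbbbddbacbacdcbbdd')
  3 → (22, 'acdcbbdd')
  4 → (3, 'adccacbdcbbbbddbacbacdcbbdd')
  5 → (1, 'baadccacbdcbbbbddbacbacdcbbdd')
  6 → (18, 'bacbacdcbbdd')
  7 → (21, 'bacdcbbdd')
  8 → (12, 'bbbbddbacbacdcbbdd')
  9 → (13, 'bbbddbacbacdcbbdd')
  10 → (26, 'bbdd')
  11 → (14, 'bbddbacbacdcbbdd')
  12 → (9, 'bdcbbbbddbacbacdcbbdd')
  13 → (27, 'bdd')
  14 → (15, 'bddbacbacdcbbdd')
  15 → (6, 'cacbdcbbbbddbacbacdcbbdd')
  16 → (20, 'cbacdcbbdd')
  17 → (11, 'cbbbbddbacbacdcbbdd')
  18 → (25, 'cbbdd')
  19 → (8, 'cbdcbbbbddbacbacdcbbdd')
  20 → (5, 'ccacbdcbbbbddbacbacdcbbdd')
  21 → (23, 'cdcbbdd')
  22 → (29, 'd')
  23 → (0, 'dbaadccacbdcbbbbddbacbacdcbbdd')
  24 → (17, 'dbacbacdcbbdd')
  25 → (10, 'dcbbbbddbacbacdcbbdd')
  26 → (24, 'dcbbdd')
  27 → (4, 'dccacbdcbbbbddbacbacdcbbdd')
  28 → (28, 'dd')
  29 → (16, 'ddbacbacdcbbdd')

SA = [2, 19, 7, 22, 3, 1, 18, 21, 12, 13, 26, 14, 9, 27, 15, 6, 20, 11, 25, 8, 5, 23, 29, 0, 17, 10, 24, 4, 28, 16]
i: (SA[i-1],SA[i]) lcp shared
  1: (2,19) 1 'a'
  2: (19,7) 3 'acb'
  3: (7,22) 2 'ac'
  4: (22,3) 1 'a'
  5: (3,1) 0 ''
  6: (1,18) 2 'ba'
  7: (18,21) 3 'bac'
  8: (21,12) 1 'b'
  9: (12,13) 3 'bbb'
  10: (13,26) 2 'bb'
  11: (26,14) 4 'bbdd'
  12: (14,9) 1 'b'
  13: (9,27) 2 'bd'
  14: (27,15) 3 'bdd'
  15: (15,6) 0 ''
  16: (6,20) 1 'c'
  17: (20,11) 2 'cb'
  18: (11,25) 3 'cbb'
  19: (25,8) 2 'cb'
  20: (8,5) 1 'c'
  21: (5,23) 1 'c'
  22: (23,29) 0 ''
  23: (29,0) 1 'd'
  24: (0,17) 3 'dba'
  25: (17,10) 1 'd'
  26: (10,24) 4 'dcbb'
  27: (24,4) 2 'dc'
  28: (4,28) 1 'd'
  29: (28,16) 2 'dd'

n(n+1)/2 = 30·31/2 = 465
Σ LCP = 0 + 1 + 3 + 2 + 1 + 0 + 2 + 3 + 1 + 3 + 2 + 4 + 1 + 2 + 3 + 0 + 1 + 2 + 3 + 2 + 1 + 1 + 0 + 1 + 3 + 1 + 4 + 2 + 1 + 2 = 52
distinct = 465 − 52 = 413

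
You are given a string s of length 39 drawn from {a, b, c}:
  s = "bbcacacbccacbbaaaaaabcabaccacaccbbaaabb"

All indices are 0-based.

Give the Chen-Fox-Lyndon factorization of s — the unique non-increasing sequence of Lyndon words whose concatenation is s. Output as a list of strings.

emit factor 1: 'bbc' (i=0, period=3)
emit factor 2: 'acacbccacbb' (i=3, period=11)
emit factor 3: 'aaaaaabcabaccacaccbbaaabb' (i=14, period=25)

["bbc", "acacbccacbb", "aaaaaabcabaccacaccbbaaabb"]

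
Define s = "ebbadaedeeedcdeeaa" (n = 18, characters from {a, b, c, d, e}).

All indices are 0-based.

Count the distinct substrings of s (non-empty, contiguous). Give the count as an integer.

rank | idx | suffix
   0 |  17 | a
   1 |  16 | aa
   2 |   3 | adaedeeedcdeeaa
   3 |   5 | aedeeedcdeeaa
   4 |   2 | badaedeeedcdeeaa
   5 |   1 | bbadaedeeedcdeeaa
   6 |  12 | cdeeaa
   7 |   4 | daedeeedcdeeaa
   8 |  11 | dcdeeaa
   9 |  13 | deeaa
  10 |   7 | deeedcdeeaa
  11 |  15 | eaa
  12 |   0 | ebbadaedeeedcdeeaa
  13 |  10 | edcdeeaa
  14 |   6 | edeeedcdeeaa
  15 |  14 | eeaa
  16 |   9 | eedcdeeaa
  17 |   8 | eeedcdeeaa

SA = [17, 16, 3, 5, 2, 1, 12, 4, 11, 13, 7, 15, 0, 10, 6, 14, 9, 8]
[i] adj suffixes → lcp
  [1] 17/16 → 1 ('a')
  [2] 16/3 → 1 ('a')
  [3] 3/5 → 1 ('a')
  [4] 5/2 → 0 ('')
  [5] 2/1 → 1 ('b')
  [6] 1/12 → 0 ('')
  [7] 12/4 → 0 ('')
  [8] 4/11 → 1 ('d')
  [9] 11/13 → 1 ('d')
  [10] 13/7 → 3 ('dee')
  [11] 7/15 → 0 ('')
  [12] 15/0 → 1 ('e')
  [13] 0/10 → 1 ('e')
  [14] 10/6 → 2 ('ed')
  [15] 6/14 → 1 ('e')
  [16] 14/9 → 2 ('ee')
  [17] 9/8 → 2 ('ee')

n(n+1)/2 = 18·19/2 = 171
Σ LCP = 0 + 1 + 1 + 1 + 0 + 1 + 0 + 0 + 1 + 1 + 3 + 0 + 1 + 1 + 2 + 1 + 2 + 2 = 18
distinct = 171 − 18 = 153

153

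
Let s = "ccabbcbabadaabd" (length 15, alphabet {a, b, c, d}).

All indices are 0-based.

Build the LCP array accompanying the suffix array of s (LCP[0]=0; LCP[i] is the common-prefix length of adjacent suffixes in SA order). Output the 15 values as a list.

rank | idx | suffix
   0 |  11 | aabd
   1 |   7 | abadaabd
   2 |   2 | abbcbabadaabd
   3 |  12 | abd
   4 |   9 | adaabd
   5 |   6 | babadaabd
   6 |   8 | badaabd
   7 |   3 | bbcbabadaabd
   8 |   4 | bcbabadaabd
   9 |  13 | bd
  10 |   1 | cabbcbabadaabd
  11 |   5 | cbabadaabd
  12 |   0 | ccabbcbabadaabd
  13 |  14 | d
  14 |  10 | daabd

SA = [11, 7, 2, 12, 9, 6, 8, 3, 4, 13, 1, 5, 0, 14, 10]
[i] adj suffixes → lcp
  [1] 11/7 → 1 ('a')
  [2] 7/2 → 2 ('ab')
  [3] 2/12 → 2 ('ab')
  [4] 12/9 → 1 ('a')
  [5] 9/6 → 0 ('')
  [6] 6/8 → 2 ('ba')
  [7] 8/3 → 1 ('b')
  [8] 3/4 → 1 ('b')
  [9] 4/13 → 1 ('b')
  [10] 13/1 → 0 ('')
  [11] 1/5 → 1 ('c')
  [12] 5/0 → 1 ('c')
  [13] 0/14 → 0 ('')
  [14] 14/10 → 1 ('d')

[0, 1, 2, 2, 1, 0, 2, 1, 1, 1, 0, 1, 1, 0, 1]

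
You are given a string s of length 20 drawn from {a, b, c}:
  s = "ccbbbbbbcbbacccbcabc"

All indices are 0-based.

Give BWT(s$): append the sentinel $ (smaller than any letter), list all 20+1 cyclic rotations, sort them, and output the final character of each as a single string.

rank  rotation               last
    0  $ccbbbbbbcbbacccbcabc  c
    1  abc$ccbbbbbbcbbacccbc  c
    2  acccbcabc$ccbbbbbbcbb  b
    3  bacccbcabc$ccbbbbbbcb  b
    4  bbacccbcabc$ccbbbbbbc  c
    5  bbbbbbcbbacccbcabc$cc  c
    6  bbbbbcbbacccbcabc$ccb  b
    7  bbbbcbbacccbcabc$ccbb  b
    8  bbbcbbacccbcabc$ccbbb  b
    9  bbcbbacccbcabc$ccbbbb  b
   10  bc$ccbbbbbbcbbacccbca  a
   11  bcabc$ccbbbbbbcbbaccc  c
   12  bcbbacccbcabc$ccbbbbb  b
   13  c$ccbbbbbbcbbacccbcab  b
   14  cabc$ccbbbbbbcbbacccb  b
   15  cbbacccbcabc$ccbbbbbb  b
   16  cbbbbbbcbbacccbcabc$c  c
   17  cbcabc$ccbbbbbbcbbacc  c
   18  ccbbbbbbcbbacccbcabc$  $
   19  ccbcabc$ccbbbbbbcbbac  c
   20  cccbcabc$ccbbbbbbcbba  a

ccbbccbbbbacbbbbcc$ca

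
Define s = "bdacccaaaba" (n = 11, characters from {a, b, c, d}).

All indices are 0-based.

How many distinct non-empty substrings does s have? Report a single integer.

57

sorted suffixes:
  #0 SA[0]=10  'a'
  #1 SA[1]=6  'aaaba'
  #2 SA[2]=7  'aaba'
  #3 SA[3]=8  'aba'
  #4 SA[4]=2  'acccaaaba'
  #5 SA[5]=9  'ba'
  #6 SA[6]=0  'bdacccaaaba'
  #7 SA[7]=5  'caaaba'
  #8 SA[8]=4  'ccaaaba'
  #9 SA[9]=3  'cccaaaba'
  #10 SA[10]=1  'dacccaaaba'

SA = [10, 6, 7, 8, 2, 9, 0, 5, 4, 3, 1]
rank  pair      lcp
   1  s[10:],s[6:]  1  'a'
   2  s[6:],s[7:]  2  'aa'
   3  s[7:],s[8:]  1  'a'
   4  s[8:],s[2:]  1  'a'
   5  s[2:],s[9:]  0  ''
   6  s[9:],s[0:]  1  'b'
   7  s[0:],s[5:]  0  ''
   8  s[5:],s[4:]  1  'c'
   9  s[4:],s[3:]  2  'cc'
  10  s[3:],s[1:]  0  ''

n(n+1)/2 = 11·12/2 = 66
Σ LCP = 0 + 1 + 2 + 1 + 1 + 0 + 1 + 0 + 1 + 2 + 0 = 9
distinct = 66 − 9 = 57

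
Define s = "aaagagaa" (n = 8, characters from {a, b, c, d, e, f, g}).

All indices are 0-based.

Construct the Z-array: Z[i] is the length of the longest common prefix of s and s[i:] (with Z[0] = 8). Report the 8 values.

[8, 2, 1, 0, 1, 0, 2, 1]

Z[0]=8
i=1: fresh scan; Z[1]=2 grow→box=[1,3)
i=2: min(r-i=1, Z[1]=2)=1; Z[2]=1
i=3: fresh scan; Z[3]=0
i=4: fresh scan; Z[4]=1 grow→box=[4,5)
i=5: fresh scan; Z[5]=0
i=6: fresh scan; Z[6]=2 grow→box=[6,8)
i=7: min(r-i=1, Z[1]=2)=1; Z[7]=1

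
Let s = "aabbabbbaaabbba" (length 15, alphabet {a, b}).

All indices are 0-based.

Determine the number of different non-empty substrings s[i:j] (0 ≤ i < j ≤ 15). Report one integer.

rank→(start, suffix):
  0 → (14, 'a')
  1 → (8, 'aaabbba')
  2 → (0, 'aabbabbbaaabbba')
  3 → (9, 'aabbba')
  4 → (1, 'abbabbbaaabbba')
  5 → (10, 'abbba')
  6 → (4, 'abbbaaabbba')
  7 → (13, 'ba')
  8 → (7, 'baaabbba')
  9 → (3, 'babbbaaabbba')
  10 → (12, 'bba')
  11 → (6, 'bbaaabbba')
  12 → (2, 'bbabbbaaabbba')
  13 → (11, 'bbba')
  14 → (5, 'bbbaaabbba')

SA = [14, 8, 0, 9, 1, 10, 4, 13, 7, 3, 12, 6, 2, 11, 5]
i: (SA[i-1],SA[i]) lcp shared
  1: (14,8) 1 'a'
  2: (8,0) 2 'aa'
  3: (0,9) 4 'aabb'
  4: (9,1) 1 'a'
  5: (1,10) 3 'abb'
  6: (10,4) 5 'abbba'
  7: (4,13) 0 ''
  8: (13,7) 2 'ba'
  9: (7,3) 2 'ba'
  10: (3,12) 1 'b'
  11: (12,6) 3 'bba'
  12: (6,2) 3 'bba'
  13: (2,11) 2 'bb'
  14: (11,5) 4 'bbba'

n(n+1)/2 = 15·16/2 = 120
Σ LCP = 0 + 1 + 2 + 4 + 1 + 3 + 5 + 0 + 2 + 2 + 1 + 3 + 3 + 2 + 4 = 33
distinct = 120 − 33 = 87

87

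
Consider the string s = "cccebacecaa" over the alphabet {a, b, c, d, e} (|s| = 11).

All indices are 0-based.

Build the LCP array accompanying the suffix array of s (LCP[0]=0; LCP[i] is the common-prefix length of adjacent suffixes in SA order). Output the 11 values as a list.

[0, 1, 1, 0, 0, 1, 2, 1, 2, 0, 1]

sorted suffixes:
  #0 SA[0]=10  'a'
  #1 SA[1]=9  'aa'
  #2 SA[2]=5  'acecaa'
  #3 SA[3]=4  'bacecaa'
  #4 SA[4]=8  'caa'
  #5 SA[5]=0  'cccebacecaa'
  #6 SA[6]=1  'ccebacecaa'
  #7 SA[7]=2  'cebacecaa'
  #8 SA[8]=6  'cecaa'
  #9 SA[9]=3  'ebacecaa'
  #10 SA[10]=7  'ecaa'

SA = [10, 9, 5, 4, 8, 0, 1, 2, 6, 3, 7]
rank  pair      lcp
   1  s[10:],s[9:]  1  'a'
   2  s[9:],s[5:]  1  'a'
   3  s[5:],s[4:]  0  ''
   4  s[4:],s[8:]  0  ''
   5  s[8:],s[0:]  1  'c'
   6  s[0:],s[1:]  2  'cc'
   7  s[1:],s[2:]  1  'c'
   8  s[2:],s[6:]  2  'ce'
   9  s[6:],s[3:]  0  ''
  10  s[3:],s[7:]  1  'e'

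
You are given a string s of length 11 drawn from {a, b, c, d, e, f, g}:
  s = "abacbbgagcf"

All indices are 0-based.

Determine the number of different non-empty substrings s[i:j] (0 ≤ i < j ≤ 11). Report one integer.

rank | idx | suffix
   0 |   0 | abacbbgagcf
   1 |   2 | acbbgagcf
   2 |   7 | agcf
   3 |   1 | bacbbgagcf
   4 |   4 | bbgagcf
   5 |   5 | bgagcf
   6 |   3 | cbbgagcf
   7 |   9 | cf
   8 |  10 | f
   9 |   6 | gagcf
  10 |   8 | gcf

SA = [0, 2, 7, 1, 4, 5, 3, 9, 10, 6, 8]
i: (SA[i-1],SA[i]) lcp shared
  1: (0,2) 1 'a'
  2: (2,7) 1 'a'
  3: (7,1) 0 ''
  4: (1,4) 1 'b'
  5: (4,5) 1 'b'
  6: (5,3) 0 ''
  7: (3,9) 1 'c'
  8: (9,10) 0 ''
  9: (10,6) 0 ''
  10: (6,8) 1 'g'

n(n+1)/2 = 11·12/2 = 66
Σ LCP = 0 + 1 + 1 + 0 + 1 + 1 + 0 + 1 + 0 + 0 + 1 = 6
distinct = 66 − 6 = 60

60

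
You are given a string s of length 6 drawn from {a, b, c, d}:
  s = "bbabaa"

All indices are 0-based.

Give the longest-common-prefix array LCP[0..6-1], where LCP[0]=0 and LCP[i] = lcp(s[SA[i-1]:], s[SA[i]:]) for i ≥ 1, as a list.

[0, 1, 1, 0, 2, 1]

rank→(start, suffix):
  0 → (5, 'a')
  1 → (4, 'aa')
  2 → (2, 'abaa')
  3 → (3, 'baa')
  4 → (1, 'babaa')
  5 → (0, 'bbabaa')

SA = [5, 4, 2, 3, 1, 0]
[i] adj suffixes → lcp
  [1] 5/4 → 1 ('a')
  [2] 4/2 → 1 ('a')
  [3] 2/3 → 0 ('')
  [4] 3/1 → 2 ('ba')
  [5] 1/0 → 1 ('b')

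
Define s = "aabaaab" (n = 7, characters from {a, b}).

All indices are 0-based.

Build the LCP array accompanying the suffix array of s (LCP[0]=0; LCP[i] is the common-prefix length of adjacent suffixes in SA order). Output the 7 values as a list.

[0, 2, 3, 1, 2, 0, 1]

sorted suffixes:
  #0 SA[0]=3  'aaab'
  #1 SA[1]=4  'aab'
  #2 SA[2]=0  'aabaaab'
  #3 SA[3]=5  'ab'
  #4 SA[4]=1  'abaaab'
  #5 SA[5]=6  'b'
  #6 SA[6]=2  'baaab'

SA = [3, 4, 0, 5, 1, 6, 2]
[i] adj suffixes → lcp
  [1] 3/4 → 2 ('aa')
  [2] 4/0 → 3 ('aab')
  [3] 0/5 → 1 ('a')
  [4] 5/1 → 2 ('ab')
  [5] 1/6 → 0 ('')
  [6] 6/2 → 1 ('b')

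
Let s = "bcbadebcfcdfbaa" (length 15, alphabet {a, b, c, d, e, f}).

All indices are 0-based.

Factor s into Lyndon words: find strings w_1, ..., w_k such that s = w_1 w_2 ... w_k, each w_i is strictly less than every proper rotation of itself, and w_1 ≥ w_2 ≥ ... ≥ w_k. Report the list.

emit factor 1: 'bc' (i=0, period=2)
emit factor 2: 'b' (i=2, period=1)
emit factor 3: 'adebcfcdfb' (i=3, period=10)
emit factor 4: 'a' (i=13, period=1)
emit factor 5: 'a' (i=14, period=1)

["bc", "b", "adebcfcdfb", "a", "a"]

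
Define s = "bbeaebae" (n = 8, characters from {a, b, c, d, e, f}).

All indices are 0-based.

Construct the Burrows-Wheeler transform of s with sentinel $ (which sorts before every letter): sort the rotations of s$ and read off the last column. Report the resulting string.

ebee$baba

rank  rotation   last
    0  $bbeaebae  e
    1  ae$bbeaeb  b
    2  aebae$bbe  e
    3  bae$bbeae  e
    4  bbeaebae$  $
    5  beaebae$b  b
    6  e$bbeaeba  a
    7  eaebae$bb  b
    8  ebae$bbea  a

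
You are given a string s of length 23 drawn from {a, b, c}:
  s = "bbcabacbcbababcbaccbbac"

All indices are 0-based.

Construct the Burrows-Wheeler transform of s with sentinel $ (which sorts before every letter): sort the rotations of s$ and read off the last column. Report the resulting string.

cbcbbbbcabacc$bcaabbbcaa

rank  rotation                  last
    0  $bbcabacbcbababcbaccbbac  c
    1  ababcbaccbbac$bbcabacbcb  b
    2  abacbcbababcbaccbbac$bbc  c
    3  abcbaccbbac$bbcabacbcbab  b
    4  ac$bbcabacbcbababcbaccbb  b
    5  acbcbababcbaccbbac$bbcab  b
    6  accbbac$bbcabacbcbababcb  b
    7  bababcbaccbbac$bbcabacbc  c
    8  babcbaccbbac$bbcabacbcba  a
    9  bac$bbcabacbcbababcbaccb  b
   10  bacbcbababcbaccbbac$bbca  a
   11  baccbbac$bbcabacbcbababc  c
   12  bbac$bbcabacbcbababcbacc  c
   13  bbcabacbcbababcbaccbbac$  $
   14  bcabacbcbababcbaccbbac$b  b
   15  bcbababcbaccbbac$bbcabac  c
   16  bcbaccbbac$bbcabacbcbaba  a
   17  c$bbcabacbcbababcbaccbba  a
   18  cabacbcbababcbaccbbac$bb  b
   19  cbababcbaccbbac$bbcabacb  b
   20  cbaccbbac$bbcabacbcbabab  b
   21  cbbac$bbcabacbcbababcbac  c
   22  cbcbababcbaccbbac$bbcaba  a
   23  ccbbac$bbcabacbcbababcba  a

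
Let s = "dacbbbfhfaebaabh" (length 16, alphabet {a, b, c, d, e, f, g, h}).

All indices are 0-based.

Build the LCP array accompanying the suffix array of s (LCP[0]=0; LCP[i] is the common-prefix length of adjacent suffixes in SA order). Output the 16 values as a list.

sorted suffixes:
  #0 SA[0]=12  'aabh'
  #1 SA[1]=13  'abh'
  #2 SA[2]=1  'acbbbfhfaebaabh'
  #3 SA[3]=9  'aebaabh'
  #4 SA[4]=11  'baabh'
  #5 SA[5]=3  'bbbfhfaebaabh'
  #6 SA[6]=4  'bbfhfaebaabh'
  #7 SA[7]=5  'bfhfaebaabh'
  #8 SA[8]=14  'bh'
  #9 SA[9]=2  'cbbbfhfaebaabh'
  #10 SA[10]=0  'dacbbbfhfaebaabh'
  #11 SA[11]=10  'ebaabh'
  #12 SA[12]=8  'faebaabh'
  #13 SA[13]=6  'fhfaebaabh'
  #14 SA[14]=15  'h'
  #15 SA[15]=7  'hfaebaabh'

SA = [12, 13, 1, 9, 11, 3, 4, 5, 14, 2, 0, 10, 8, 6, 15, 7]
i: (SA[i-1],SA[i]) lcp shared
  1: (12,13) 1 'a'
  2: (13,1) 1 'a'
  3: (1,9) 1 'a'
  4: (9,11) 0 ''
  5: (11,3) 1 'b'
  6: (3,4) 2 'bb'
  7: (4,5) 1 'b'
  8: (5,14) 1 'b'
  9: (14,2) 0 ''
  10: (2,0) 0 ''
  11: (0,10) 0 ''
  12: (10,8) 0 ''
  13: (8,6) 1 'f'
  14: (6,15) 0 ''
  15: (15,7) 1 'h'

[0, 1, 1, 1, 0, 1, 2, 1, 1, 0, 0, 0, 0, 1, 0, 1]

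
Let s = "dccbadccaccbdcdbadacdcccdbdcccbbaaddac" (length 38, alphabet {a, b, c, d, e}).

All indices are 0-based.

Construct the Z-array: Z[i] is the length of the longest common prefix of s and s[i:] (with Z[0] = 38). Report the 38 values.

Z[0]=38
i=1: i≥r, start 0; Z[1]=0
i=2: i≥r, start 0; Z[2]=0
i=3: i≥r, start 0; Z[3]=0
i=4: i≥r, start 0; Z[4]=0
i=5: i≥r, start 0; Z[5]=3 extend→box=[5,8)
i=6: min(r-i=2, Z[1]=0)=0; Z[6]=0
i=7: min(r-i=1, Z[2]=0)=0; Z[7]=0
i=8: i≥r, start 0; Z[8]=0
i=9: i≥r, start 0; Z[9]=0
i=10: i≥r, start 0; Z[10]=0
i=11: i≥r, start 0; Z[11]=0
i=12: i≥r, start 0; Z[12]=2 extend→box=[12,14)
i=13: min(r-i=1, Z[1]=0)=0; Z[13]=0
i=14: i≥r, start 0; Z[14]=1 extend→box=[14,15)
i=15: i≥r, start 0; Z[15]=0
i=16: i≥r, start 0; Z[16]=0
i=17: i≥r, start 0; Z[17]=1 extend→box=[17,18)
i=18: i≥r, start 0; Z[18]=0
i=19: i≥r, start 0; Z[19]=0
i=20: i≥r, start 0; Z[20]=3 extend→box=[20,23)
i=21: min(r-i=2, Z[1]=0)=0; Z[21]=0
i=22: min(r-i=1, Z[2]=0)=0; Z[22]=0
i=23: i≥r, start 0; Z[23]=0
i=24: i≥r, start 0; Z[24]=1 extend→box=[24,25)
i=25: i≥r, start 0; Z[25]=0
i=26: i≥r, start 0; Z[26]=3 extend→box=[26,29)
i=27: min(r-i=2, Z[1]=0)=0; Z[27]=0
i=28: min(r-i=1, Z[2]=0)=0; Z[28]=0
i=29: i≥r, start 0; Z[29]=0
i=30: i≥r, start 0; Z[30]=0
i=31: i≥r, start 0; Z[31]=0
i=32: i≥r, start 0; Z[32]=0
i=33: i≥r, start 0; Z[33]=0
i=34: i≥r, start 0; Z[34]=1 extend→box=[34,35)
i=35: i≥r, start 0; Z[35]=1 extend→box=[35,36)
i=36: i≥r, start 0; Z[36]=0
i=37: i≥r, start 0; Z[37]=0

[38, 0, 0, 0, 0, 3, 0, 0, 0, 0, 0, 0, 2, 0, 1, 0, 0, 1, 0, 0, 3, 0, 0, 0, 1, 0, 3, 0, 0, 0, 0, 0, 0, 0, 1, 1, 0, 0]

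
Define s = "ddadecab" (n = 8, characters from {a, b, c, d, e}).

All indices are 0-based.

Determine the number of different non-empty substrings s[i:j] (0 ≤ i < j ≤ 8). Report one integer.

33

rank | idx | suffix
   0 |   6 | ab
   1 |   2 | adecab
   2 |   7 | b
   3 |   5 | cab
   4 |   1 | dadecab
   5 |   0 | ddadecab
   6 |   3 | decab
   7 |   4 | ecab

SA = [6, 2, 7, 5, 1, 0, 3, 4]
rank  pair      lcp
   1  s[6:],s[2:]  1  'a'
   2  s[2:],s[7:]  0  ''
   3  s[7:],s[5:]  0  ''
   4  s[5:],s[1:]  0  ''
   5  s[1:],s[0:]  1  'd'
   6  s[0:],s[3:]  1  'd'
   7  s[3:],s[4:]  0  ''

n(n+1)/2 = 8·9/2 = 36
Σ LCP = 0 + 1 + 0 + 0 + 0 + 1 + 1 + 0 = 3
distinct = 36 − 3 = 33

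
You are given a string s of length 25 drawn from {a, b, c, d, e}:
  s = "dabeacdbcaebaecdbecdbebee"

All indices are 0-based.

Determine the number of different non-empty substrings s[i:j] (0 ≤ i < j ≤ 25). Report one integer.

sorted suffixes:
  #0 SA[0]=1  'abeacdbcaebaecdbecdbebee'
  #1 SA[1]=4  'acdbcaebaecdbecdbebee'
  #2 SA[2]=9  'aebaecdbecdbebee'
  #3 SA[3]=12  'aecdbecdbebee'
  #4 SA[4]=11  'baecdbecdbebee'
  #5 SA[5]=7  'bcaebaecdbecdbebee'
  #6 SA[6]=2  'beacdbcaebaecdbecdbebee'
  #7 SA[7]=20  'bebee'
  #8 SA[8]=16  'becdbebee'
  #9 SA[9]=22  'bee'
  #10 SA[10]=8  'caebaecdbecdbebee'
  #11 SA[11]=5  'cdbcaebaecdbecdbebee'
  #12 SA[12]=18  'cdbebee'
  #13 SA[13]=14  'cdbecdbebee'
  #14 SA[14]=0  'dabeacdbcaebaecdbecdbebee'
  #15 SA[15]=6  'dbcaebaecdbecdbebee'
  #16 SA[16]=19  'dbebee'
  #17 SA[17]=15  'dbecdbebee'
  #18 SA[18]=24  'e'
  #19 SA[19]=3  'eacdbcaebaecdbecdbebee'
  #20 SA[20]=10  'ebaecdbecdbebee'
  #21 SA[21]=21  'ebee'
  #22 SA[22]=17  'ecdbebee'
  #23 SA[23]=13  'ecdbecdbebee'
  #24 SA[24]=23  'ee'

SA = [1, 4, 9, 12, 11, 7, 2, 20, 16, 22, 8, 5, 18, 14, 0, 6, 19, 15, 24, 3, 10, 21, 17, 13, 23]
i: (SA[i-1],SA[i]) lcp shared
  1: (1,4) 1 'a'
  2: (4,9) 1 'a'
  3: (9,12) 2 'ae'
  4: (12,11) 0 ''
  5: (11,7) 1 'b'
  6: (7,2) 1 'b'
  7: (2,20) 2 'be'
  8: (20,16) 2 'be'
  9: (16,22) 2 'be'
  10: (22,8) 0 ''
  11: (8,5) 1 'c'
  12: (5,18) 3 'cdb'
  13: (18,14) 4 'cdbe'
  14: (14,0) 0 ''
  15: (0,6) 1 'd'
  16: (6,19) 2 'db'
  17: (19,15) 3 'dbe'
  18: (15,24) 0 ''
  19: (24,3) 1 'e'
  20: (3,10) 1 'e'
  21: (10,21) 2 'eb'
  22: (21,17) 1 'e'
  23: (17,13) 5 'ecdbe'
  24: (13,23) 1 'e'

n(n+1)/2 = 25·26/2 = 325
Σ LCP = 0 + 1 + 1 + 2 + 0 + 1 + 1 + 2 + 2 + 2 + 0 + 1 + 3 + 4 + 0 + 1 + 2 + 3 + 0 + 1 + 1 + 2 + 1 + 5 + 1 = 37
distinct = 325 − 37 = 288

288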